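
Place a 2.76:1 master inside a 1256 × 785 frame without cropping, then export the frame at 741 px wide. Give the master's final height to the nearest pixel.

In the 1256×785 frame the master fills the width: height = 1256 / 2.760 ≈ 455.07 px.
The frame scales by 741/1256 = 0.5900; 455.07 × 0.5900 ≈ 268.48 px.

268 px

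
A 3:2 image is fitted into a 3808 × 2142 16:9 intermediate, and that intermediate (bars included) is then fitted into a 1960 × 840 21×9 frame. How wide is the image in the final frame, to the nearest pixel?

3:2 in 3808×2142: fills the height, so the image is 3213.00 × 2142.00.
Second fit — the 16:9 canvas into 1960×840 spans the height: 1493.33 × 840.00 (×0.3922 from 3808×2142).
The image scales with it: width 3213.00 × 0.3922 ≈ 1260.00.

1260 px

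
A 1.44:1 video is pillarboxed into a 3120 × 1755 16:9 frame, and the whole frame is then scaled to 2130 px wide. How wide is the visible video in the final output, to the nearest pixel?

1725 px

In the 3120×1755 frame the video fills the height: width = 1755 × 1.440 ≈ 2527.20 px.
Resizing to 2130 px wide multiplies everything by 0.6827: 2527.20 → 1725.30 px.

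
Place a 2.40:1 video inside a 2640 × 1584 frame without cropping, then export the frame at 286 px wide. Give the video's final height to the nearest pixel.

In the 2640×1584 frame the video fills the width: height = 2640 / 2.400 ≈ 1100.00 px.
Scaling 2640 → 286 is ×0.1083, so the height becomes 1100.00 × 0.1083 ≈ 119.17 px.

119 px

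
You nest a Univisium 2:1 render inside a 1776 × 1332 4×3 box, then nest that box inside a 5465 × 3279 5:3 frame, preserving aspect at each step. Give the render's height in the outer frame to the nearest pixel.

2186 px

First fit — Univisium 2:1 into 1776×1332 spans the width: 1776.00 × 888.00.
Second fit — the 4×3 canvas into 5465×3279 spans the height: 4372.00 × 3279.00 (×2.4617 from 1776×1332).
So the render's height is 888.00 × 2.4617 ≈ 2186.00.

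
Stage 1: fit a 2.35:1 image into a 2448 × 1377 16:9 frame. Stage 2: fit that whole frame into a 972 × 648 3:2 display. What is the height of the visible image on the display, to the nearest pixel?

414 px

2.35:1 in 2448×1377: fills the width, so the image is 2448.00 × 1041.70.
Second fit — the 16:9 canvas into 972×648 spans the width: 972.00 × 546.75 (×0.3971 from 2448×1377).
So the image's height is 1041.70 × 0.3971 ≈ 413.62.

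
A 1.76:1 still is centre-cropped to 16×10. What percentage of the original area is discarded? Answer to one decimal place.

16×10 is narrower than 1.76:1, so the crop keeps the full height and trims the width.
Fraction kept = (1.600)/(1.760) ≈ 90.91%, so 9.09% is lost.

9.1%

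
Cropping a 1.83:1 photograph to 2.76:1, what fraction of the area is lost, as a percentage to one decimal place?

The width stays; only height is cut (since 2.76:1 is wider than 1.83:1).
Area ratio = (1.830)/(2.760) = 66.30%; the remaining 33.70% is cropped out.

33.7%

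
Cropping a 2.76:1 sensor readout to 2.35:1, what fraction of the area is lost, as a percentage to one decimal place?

14.9%

2.35:1 is narrower than 2.76:1, so the crop keeps the full height and trims the width.
Fraction kept = (2.350)/(2.760) ≈ 85.14%, so 14.86% is lost.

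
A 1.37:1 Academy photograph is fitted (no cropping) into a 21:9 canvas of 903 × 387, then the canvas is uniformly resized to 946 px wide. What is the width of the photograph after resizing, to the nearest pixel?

At 903×387 the photograph is height-limited, so width = 387 × 1.370 ≈ 530.19 px.
The frame scales by 946/903 = 1.0476; 530.19 × 1.0476 ≈ 555.44 px.

555 px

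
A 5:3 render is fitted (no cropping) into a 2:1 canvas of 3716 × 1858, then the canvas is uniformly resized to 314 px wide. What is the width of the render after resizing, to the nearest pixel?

262 px

In the 3716×1858 frame the render fills the height: width = 1858 × 5/3 ≈ 3096.67 px.
The frame scales by 314/3716 = 0.0845; 3096.67 × 0.0845 ≈ 261.67 px.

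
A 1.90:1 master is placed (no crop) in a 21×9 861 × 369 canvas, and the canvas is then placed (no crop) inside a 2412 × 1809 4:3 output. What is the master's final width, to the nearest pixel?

First fit — 1.90:1 into 861×369 spans the height: 701.10 × 369.00.
The 21×9 canvas is width-limited in 2412×1809, giving 2412.00 × 1033.71; scale factor 2.8014.
So the master's width is 701.10 × 2.8014 ≈ 1964.06.

1964 px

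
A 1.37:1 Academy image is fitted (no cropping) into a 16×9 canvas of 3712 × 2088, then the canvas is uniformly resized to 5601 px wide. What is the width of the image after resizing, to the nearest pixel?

Fitted into 3712×2088, the image spans the height; its width is 2088 × 1.370 ≈ 2860.56 px.
Scaling 3712 → 5601 is ×1.5089, so the width becomes 2860.56 × 1.5089 ≈ 4316.27 px.

4316 px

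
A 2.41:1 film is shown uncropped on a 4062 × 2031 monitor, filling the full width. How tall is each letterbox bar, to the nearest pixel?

173 px

Content height = 4062 / 2.410 ≈ 1685.48 px.
Black = 2031 − 1685.48 = 345.52 px, or 172.76 per bar.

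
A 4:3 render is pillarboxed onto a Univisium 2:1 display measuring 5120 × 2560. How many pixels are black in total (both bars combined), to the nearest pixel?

4:3 is narrower than Univisium 2:1, so it spans the full height.
The render is 2560 × 4/3 ≈ 3413.3333 px wide.
Leftover width: 5120 − 3413.3333 = 1706.6667 px.
Across the 2560-px span: 1706.6667 × 2560 ≈ 4369067 px.

4369067 pixels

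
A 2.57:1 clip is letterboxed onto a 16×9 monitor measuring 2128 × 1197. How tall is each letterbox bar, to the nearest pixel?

Since 2.570 > 1.778, the clip is width-limited.
The clip is 2128 / 2.570 ≈ 828.02 px tall.
1197 − 828.02 = 368.98 px of bars (184.49 each).

184 px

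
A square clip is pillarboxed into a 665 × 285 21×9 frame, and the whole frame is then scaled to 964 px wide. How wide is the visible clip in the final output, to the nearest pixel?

Fitted into 665×285, the clip spans the height; its width is 285 × 1/1 ≈ 285.00 px.
Scaling 665 → 964 is ×1.4496, so the width becomes 285.00 × 1.4496 ≈ 413.14 px.

413 px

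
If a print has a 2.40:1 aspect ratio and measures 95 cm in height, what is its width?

228 cm

At 2.40:1, 95 × 2.400 ≈ 228.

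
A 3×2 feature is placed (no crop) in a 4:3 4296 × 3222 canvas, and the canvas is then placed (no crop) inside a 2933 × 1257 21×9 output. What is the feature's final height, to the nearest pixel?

1117 px

3×2 in 4296×3222: fills the width, so the feature is 4296.00 × 2864.00.
4:3 in 2933×1257: fills the height, so the intermediate becomes 1676.00 × 1257.00 — a scale of ×0.3901.
So the feature's height is 2864.00 × 0.3901 ≈ 1117.33.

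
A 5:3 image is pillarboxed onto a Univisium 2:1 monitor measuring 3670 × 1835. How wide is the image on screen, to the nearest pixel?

Since 1.667 < 2.000, the image is height-limited.
Content width = 1835 × 5/3 ≈ 3058.33 px.

3058 px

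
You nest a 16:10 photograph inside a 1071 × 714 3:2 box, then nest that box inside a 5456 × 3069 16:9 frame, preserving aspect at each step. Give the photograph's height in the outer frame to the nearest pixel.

16:10 in 1071×714: fills the width, so the photograph is 1071.00 × 669.38.
The 3:2 canvas is height-limited in 5456×3069, giving 4603.50 × 3069.00; scale factor 4.2983.
The photograph scales with it: height 669.38 × 4.2983 ≈ 2877.19.

2877 px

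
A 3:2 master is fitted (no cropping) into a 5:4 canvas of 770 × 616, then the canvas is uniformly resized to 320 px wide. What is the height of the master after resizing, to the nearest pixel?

In the 770×616 frame the master fills the width: height = 770 × 2/3 ≈ 513.33 px.
Resizing to 320 px wide multiplies everything by 0.4156: 513.33 → 213.33 px.

213 px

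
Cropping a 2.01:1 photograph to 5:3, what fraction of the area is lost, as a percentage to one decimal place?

Going from 2.01:1 to 5:3 means cutting width while keeping height.
Fraction kept = (1.667)/(2.010) ≈ 82.92%, so 17.08% is lost.

17.1%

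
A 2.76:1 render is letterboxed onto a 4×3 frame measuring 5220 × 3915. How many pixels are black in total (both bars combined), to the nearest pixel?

10563691 pixels

2.76:1 is wider than 4×3, so it spans the full width.
That makes the image 1891.3043 px tall (5220 / 2.760).
Leftover height: 3915 − 1891.3043 = 2023.6957 px.
Bar area = 2023.6957 × 5220 ≈ 10563691 px.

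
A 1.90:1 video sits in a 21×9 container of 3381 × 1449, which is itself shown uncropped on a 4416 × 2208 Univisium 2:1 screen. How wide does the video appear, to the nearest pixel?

First fit — 1.90:1 into 3381×1449 spans the height: 2753.10 × 1449.00.
The 21×9 canvas is width-limited in 4416×2208, giving 4416.00 × 1892.57; scale factor 1.3061.
Applying the same ×1.3061: 2753.10 → 3595.89.

3596 px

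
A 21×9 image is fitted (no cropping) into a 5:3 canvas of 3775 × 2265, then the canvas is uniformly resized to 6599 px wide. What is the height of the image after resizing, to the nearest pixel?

In the 3775×2265 frame the image fills the width: height = 3775 × 9/21 ≈ 1617.86 px.
The frame scales by 6599/3775 = 1.7481; 1617.86 × 1.7481 ≈ 2828.14 px.

2828 px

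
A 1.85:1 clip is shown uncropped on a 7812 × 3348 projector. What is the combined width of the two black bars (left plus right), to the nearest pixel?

1.85:1 is narrower than 21×9, so it spans the full height.
That makes the image 6193.80 px wide (3348 × 1.850).
7812 − 6193.80 = 1618.20 px of bars.

1618 px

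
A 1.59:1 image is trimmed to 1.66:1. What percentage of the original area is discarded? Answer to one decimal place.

The width stays; only height is cut (since 1.66:1 is wider than 1.59:1).
Fraction kept = (1.590)/(1.660) ≈ 95.78%, so 4.22% is lost.

4.2%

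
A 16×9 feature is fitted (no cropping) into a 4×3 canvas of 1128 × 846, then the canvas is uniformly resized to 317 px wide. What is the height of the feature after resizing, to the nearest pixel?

178 px

Fitted into 1128×846, the feature spans the width; its height is 1128 × 9/16 ≈ 634.50 px.
The frame scales by 317/1128 = 0.2810; 634.50 × 0.2810 ≈ 178.31 px.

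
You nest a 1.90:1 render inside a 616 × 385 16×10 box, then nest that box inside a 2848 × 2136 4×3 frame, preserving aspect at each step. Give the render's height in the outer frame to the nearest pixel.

Inside the 616×385 canvas the render is width-limited at 616.00 × 324.21.
Second fit — the 16×10 canvas into 2848×2136 spans the width: 2848.00 × 1780.00 (×4.6234 from 616×385).
The render scales with it: height 324.21 × 4.6234 ≈ 1498.95.

1499 px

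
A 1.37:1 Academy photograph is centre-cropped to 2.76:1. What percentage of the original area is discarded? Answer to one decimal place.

2.76:1 is wider than 1.37:1 Academy, so the crop keeps the full width and trims the height.
Area ratio = (1.370)/(2.760) = 49.64%; the remaining 50.36% is cropped out.

50.4%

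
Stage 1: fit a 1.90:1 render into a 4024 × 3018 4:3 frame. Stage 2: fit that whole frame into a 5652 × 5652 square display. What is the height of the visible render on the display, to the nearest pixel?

1.90:1 in 4024×3018: fills the width, so the render is 4024.00 × 2117.89.
4:3 in 5652×5652: fills the width, so the intermediate becomes 5652.00 × 4239.00 — a scale of ×1.4046.
So the render's height is 2117.89 × 1.4046 ≈ 2974.74.

2975 px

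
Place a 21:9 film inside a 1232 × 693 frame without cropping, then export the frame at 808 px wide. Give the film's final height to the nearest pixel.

346 px

At 1232×693 the film is width-limited, so height = 1232 × 9/21 ≈ 528.00 px.
The frame scales by 808/1232 = 0.6558; 528.00 × 0.6558 ≈ 346.29 px.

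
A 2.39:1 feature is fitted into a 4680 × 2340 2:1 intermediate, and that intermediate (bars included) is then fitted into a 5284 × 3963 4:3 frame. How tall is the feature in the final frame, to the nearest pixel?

2211 px

Inside the 4680×2340 canvas the feature is width-limited at 4680.00 × 1958.16.
The 2:1 canvas is width-limited in 5284×3963, giving 5284.00 × 2642.00; scale factor 1.1291.
So the feature's height is 1958.16 × 1.1291 ≈ 2210.88.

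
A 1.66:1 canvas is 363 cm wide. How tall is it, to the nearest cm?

219 cm

363 / 1.660 = 218.67.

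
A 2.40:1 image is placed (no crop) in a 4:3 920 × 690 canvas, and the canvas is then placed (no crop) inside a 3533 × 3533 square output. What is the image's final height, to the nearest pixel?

1472 px

Inside the 920×690 canvas the image is width-limited at 920.00 × 383.33.
4:3 in 3533×3533: fills the width, so the intermediate becomes 3533.00 × 2649.75 — a scale of ×3.8402.
Applying the same ×3.8402: 383.33 → 1472.08.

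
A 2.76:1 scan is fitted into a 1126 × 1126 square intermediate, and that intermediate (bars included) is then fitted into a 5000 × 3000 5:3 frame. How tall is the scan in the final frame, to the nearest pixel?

First fit — 2.76:1 into 1126×1126 spans the width: 1126.00 × 407.97.
square in 5000×3000: fills the height, so the intermediate becomes 3000.00 × 3000.00 — a scale of ×2.6643.
The scan scales with it: height 407.97 × 2.6643 ≈ 1086.96.

1087 px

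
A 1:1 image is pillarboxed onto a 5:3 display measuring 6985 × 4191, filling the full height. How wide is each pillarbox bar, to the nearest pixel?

The image is 4191 × 1/1 ≈ 4191.00 px wide.
Black = 6985 − 4191.00 = 2794.00 px, or 1397.00 per bar.

1397 px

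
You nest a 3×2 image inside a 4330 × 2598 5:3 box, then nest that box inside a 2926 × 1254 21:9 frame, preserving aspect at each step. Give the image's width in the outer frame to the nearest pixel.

1881 px

Inside the 4330×2598 canvas the image is height-limited at 3897.00 × 2598.00.
5:3 in 2926×1254: fills the height, so the intermediate becomes 2090.00 × 1254.00 — a scale of ×0.4827.
Applying the same ×0.4827: 3897.00 → 1881.00.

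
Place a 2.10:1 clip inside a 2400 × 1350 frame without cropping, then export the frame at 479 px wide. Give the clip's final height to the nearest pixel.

228 px

In the 2400×1350 frame the clip fills the width: height = 2400 / 2.100 ≈ 1142.86 px.
Scaling 2400 → 479 is ×0.1996, so the height becomes 1142.86 × 0.1996 ≈ 228.10 px.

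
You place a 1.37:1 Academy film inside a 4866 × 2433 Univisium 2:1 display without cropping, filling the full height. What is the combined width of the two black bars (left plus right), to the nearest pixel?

The film is 2433 × 1.370 ≈ 3333.21 px wide.
4866 − 3333.21 = 1532.79 px of bars.

1533 px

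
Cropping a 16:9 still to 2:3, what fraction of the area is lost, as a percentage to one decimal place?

62.5%

2:3 is narrower than 16:9, so the crop keeps the full height and trims the width.
(0.667)/(1.778) ≈ 0.375 of the area survives, leaving 62.50% discarded.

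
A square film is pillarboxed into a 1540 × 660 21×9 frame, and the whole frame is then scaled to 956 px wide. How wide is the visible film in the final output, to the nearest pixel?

410 px

Fitted into 1540×660, the film spans the height; its width is 660 × 1/1 ≈ 660.00 px.
The frame scales by 956/1540 = 0.6208; 660.00 × 0.6208 ≈ 409.71 px.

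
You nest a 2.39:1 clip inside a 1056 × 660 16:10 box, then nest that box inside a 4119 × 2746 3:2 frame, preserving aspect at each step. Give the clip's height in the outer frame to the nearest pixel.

First fit — 2.39:1 into 1056×660 spans the width: 1056.00 × 441.84.
The 16:10 canvas is width-limited in 4119×2746, giving 4119.00 × 2574.38; scale factor 3.9006.
The clip scales with it: height 441.84 × 3.9006 ≈ 1723.43.

1723 px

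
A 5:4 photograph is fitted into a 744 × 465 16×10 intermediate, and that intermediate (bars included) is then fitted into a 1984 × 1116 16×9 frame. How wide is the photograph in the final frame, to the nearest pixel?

5:4 in 744×465: fills the height, so the photograph is 581.25 × 465.00.
16×10 in 1984×1116: fills the height, so the intermediate becomes 1785.60 × 1116.00 — a scale of ×2.4000.
Applying the same ×2.4000: 581.25 → 1395.00.

1395 px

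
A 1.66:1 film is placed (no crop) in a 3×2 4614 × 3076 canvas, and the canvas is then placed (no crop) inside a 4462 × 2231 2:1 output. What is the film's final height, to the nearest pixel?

2016 px

First fit — 1.66:1 into 4614×3076 spans the width: 4614.00 × 2779.52.
Second fit — the 3×2 canvas into 4462×2231 spans the height: 3346.50 × 2231.00 (×0.7253 from 4614×3076).
Applying the same ×0.7253: 2779.52 → 2015.96.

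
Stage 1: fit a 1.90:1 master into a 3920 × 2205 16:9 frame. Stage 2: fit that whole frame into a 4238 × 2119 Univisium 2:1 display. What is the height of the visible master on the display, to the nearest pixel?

1983 px

Inside the 3920×2205 canvas the master is width-limited at 3920.00 × 2063.16.
Second fit — the 16:9 canvas into 4238×2119 spans the height: 3767.11 × 2119.00 (×0.9610 from 3920×2205).
So the master's height is 2063.16 × 0.9610 ≈ 1982.69.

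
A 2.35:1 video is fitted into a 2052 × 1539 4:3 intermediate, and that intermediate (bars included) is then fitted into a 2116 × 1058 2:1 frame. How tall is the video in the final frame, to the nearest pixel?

Inside the 2052×1539 canvas the video is width-limited at 2052.00 × 873.19.
The 4:3 canvas is height-limited in 2116×1058, giving 1410.67 × 1058.00; scale factor 0.6875.
The video scales with it: height 873.19 × 0.6875 ≈ 600.28.

600 px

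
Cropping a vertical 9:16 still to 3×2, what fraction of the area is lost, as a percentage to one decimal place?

62.5%

3×2 is wider than vertical 9:16, so the crop keeps the full width and trims the height.
Fraction kept = (0.562)/(1.500) ≈ 37.50%, so 62.50% is lost.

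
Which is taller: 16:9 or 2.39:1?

16:9 = 1.778 and 2.39; 2.39 > 1.778. The smaller width-to-height ratio is the taller frame.

16:9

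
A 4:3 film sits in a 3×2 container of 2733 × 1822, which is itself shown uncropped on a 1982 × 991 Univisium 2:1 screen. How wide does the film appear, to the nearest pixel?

Inside the 2733×1822 canvas the film is height-limited at 2429.33 × 1822.00.
Second fit — the 3×2 canvas into 1982×991 spans the height: 1486.50 × 991.00 (×0.5439 from 2733×1822).
Applying the same ×0.5439: 2429.33 → 1321.33.

1321 px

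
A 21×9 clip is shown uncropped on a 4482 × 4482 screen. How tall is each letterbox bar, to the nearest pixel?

1281 px

Since 2.333 > 1.000, the clip is width-limited.
That makes the image 1920.86 px tall (4482 × 9/21).
Black = 4482 − 1920.86 = 2561.14 px, or 1280.57 per bar.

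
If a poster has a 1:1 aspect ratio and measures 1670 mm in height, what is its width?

1670·1/1 = 1670.

1670 mm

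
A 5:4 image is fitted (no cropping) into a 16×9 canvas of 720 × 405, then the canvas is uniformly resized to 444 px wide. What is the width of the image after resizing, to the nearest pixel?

312 px

Fitted into 720×405, the image spans the height; its width is 405 × 5/4 ≈ 506.25 px.
The frame scales by 444/720 = 0.6167; 506.25 × 0.6167 ≈ 312.19 px.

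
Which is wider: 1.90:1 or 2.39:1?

2.39:1

1.9 and 2.39; 2.39 > 1.9.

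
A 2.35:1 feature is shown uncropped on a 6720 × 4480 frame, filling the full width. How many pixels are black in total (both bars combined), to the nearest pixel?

The feature is 6720 / 2.350 ≈ 2859.5745 px tall.
4480 − 2859.5745 = 1620.4255 px of bars.
Across the 6720-px span: 1620.4255 × 6720 ≈ 10889260 px.

10889260 pixels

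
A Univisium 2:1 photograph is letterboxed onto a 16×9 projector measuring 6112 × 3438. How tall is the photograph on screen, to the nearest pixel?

3056 px

Univisium 2:1 (2.000) > 16×9 (1.778), so the photograph fills the width.
The photograph is 6112 × 1/2 ≈ 3056.00 px tall.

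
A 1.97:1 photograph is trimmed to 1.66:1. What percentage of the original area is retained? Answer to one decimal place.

84.3%

Going from 1.97:1 to 1.66:1 means cutting width while keeping height.
Area ratio = (1.660)/(1.970) = 84.26% retained.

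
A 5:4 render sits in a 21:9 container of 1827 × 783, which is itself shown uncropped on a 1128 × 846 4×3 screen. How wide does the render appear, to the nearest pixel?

5:4 in 1827×783: fills the height, so the render is 978.75 × 783.00.
Second fit — the 21:9 canvas into 1128×846 spans the width: 1128.00 × 483.43 (×0.6174 from 1827×783).
So the render's width is 978.75 × 0.6174 ≈ 604.29.

604 px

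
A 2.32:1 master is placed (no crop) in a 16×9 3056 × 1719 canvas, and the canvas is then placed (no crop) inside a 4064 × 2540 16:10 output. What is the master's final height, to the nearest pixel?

1752 px

Inside the 3056×1719 canvas the master is width-limited at 3056.00 × 1317.24.
Second fit — the 16×9 canvas into 4064×2540 spans the width: 4064.00 × 2286.00 (×1.3298 from 3056×1719).
The master scales with it: height 1317.24 × 1.3298 ≈ 1751.72.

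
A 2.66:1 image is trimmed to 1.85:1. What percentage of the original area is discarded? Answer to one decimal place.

30.5%

1.85:1 is narrower than 2.66:1, so the crop keeps the full height and trims the width.
(1.850)/(2.660) ≈ 0.695 of the area survives, leaving 30.45% discarded.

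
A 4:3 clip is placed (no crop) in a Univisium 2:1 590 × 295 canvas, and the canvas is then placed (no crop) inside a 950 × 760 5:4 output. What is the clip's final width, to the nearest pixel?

633 px

Inside the 590×295 canvas the clip is height-limited at 393.33 × 295.00.
Univisium 2:1 in 950×760: fills the width, so the intermediate becomes 950.00 × 475.00 — a scale of ×1.6102.
The clip scales with it: width 393.33 × 1.6102 ≈ 633.33.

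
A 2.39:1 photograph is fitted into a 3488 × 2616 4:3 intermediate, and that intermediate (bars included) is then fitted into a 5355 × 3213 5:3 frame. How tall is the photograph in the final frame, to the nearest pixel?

1792 px

Inside the 3488×2616 canvas the photograph is width-limited at 3488.00 × 1459.41.
Second fit — the 4:3 canvas into 5355×3213 spans the height: 4284.00 × 3213.00 (×1.2282 from 3488×2616).
The photograph scales with it: height 1459.41 × 1.2282 ≈ 1792.47.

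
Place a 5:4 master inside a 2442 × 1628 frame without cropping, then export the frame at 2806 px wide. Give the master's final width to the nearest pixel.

Fitted into 2442×1628, the master spans the height; its width is 1628 × 5/4 ≈ 2035.00 px.
Scaling 2442 → 2806 is ×1.1491, so the width becomes 2035.00 × 1.1491 ≈ 2338.33 px.

2338 px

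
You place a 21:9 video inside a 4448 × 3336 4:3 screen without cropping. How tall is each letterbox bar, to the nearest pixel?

715 px

21:9 is wider than 4:3, so it spans the full width.
The video is 4448 × 9/21 ≈ 1906.29 px tall.
Black = 3336 − 1906.29 = 1429.71 px, or 714.86 per bar.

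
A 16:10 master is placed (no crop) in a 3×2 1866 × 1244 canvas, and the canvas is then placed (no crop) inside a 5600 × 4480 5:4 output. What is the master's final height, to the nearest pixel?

3500 px

First fit — 16:10 into 1866×1244 spans the width: 1866.00 × 1166.25.
The 3×2 canvas is width-limited in 5600×4480, giving 5600.00 × 3733.33; scale factor 3.0011.
Applying the same ×3.0011: 1166.25 → 3500.00.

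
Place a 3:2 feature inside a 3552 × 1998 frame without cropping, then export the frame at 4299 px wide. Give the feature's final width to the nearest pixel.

3627 px

At 3552×1998 the feature is height-limited, so width = 1998 × 3/2 ≈ 2997.00 px.
The frame scales by 4299/3552 = 1.2103; 2997.00 × 1.2103 ≈ 3627.28 px.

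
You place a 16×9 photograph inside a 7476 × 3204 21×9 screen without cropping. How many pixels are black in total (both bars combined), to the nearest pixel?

Since 1.778 < 2.333, the photograph is height-limited.
The photograph is 3204 × 16/9 ≈ 5696.0000 px wide.
Black = 7476 − 5696.0000 = 1780.0000 px.
Bar area = 1780.0000 × 3204 ≈ 5703120 px.

5703120 pixels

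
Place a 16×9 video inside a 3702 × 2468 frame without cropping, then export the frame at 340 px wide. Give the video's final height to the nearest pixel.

Fitted into 3702×2468, the video spans the width; its height is 3702 × 9/16 ≈ 2082.38 px.
The frame scales by 340/3702 = 0.0918; 2082.38 × 0.0918 ≈ 191.25 px.

191 px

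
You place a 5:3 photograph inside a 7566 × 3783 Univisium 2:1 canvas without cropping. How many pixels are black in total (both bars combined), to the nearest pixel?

5:3 is narrower than Univisium 2:1, so it spans the full height.
The photograph is 3783 × 5/3 ≈ 6305.0000 px wide.
Black = 7566 − 6305.0000 = 1261.0000 px.
Bar area = 1261.0000 × 3783 ≈ 4770363 px.

4770363 pixels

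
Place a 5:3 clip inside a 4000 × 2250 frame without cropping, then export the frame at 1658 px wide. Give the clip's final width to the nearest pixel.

Fitted into 4000×2250, the clip spans the height; its width is 2250 × 5/3 ≈ 3750.00 px.
Resizing to 1658 px wide multiplies everything by 0.4145: 3750.00 → 1554.38 px.

1554 px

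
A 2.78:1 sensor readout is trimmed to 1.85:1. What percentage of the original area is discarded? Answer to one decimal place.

33.5%

The height stays; only width is cut (since 1.85:1 is narrower than 2.78:1).
Area ratio = (1.850)/(2.780) = 66.55%; the remaining 33.45% is cropped out.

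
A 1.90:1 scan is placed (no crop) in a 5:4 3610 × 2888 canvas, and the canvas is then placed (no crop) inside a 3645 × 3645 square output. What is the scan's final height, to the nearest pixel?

Inside the 3610×2888 canvas the scan is width-limited at 3610.00 × 1900.00.
5:4 in 3645×3645: fills the width, so the intermediate becomes 3645.00 × 2916.00 — a scale of ×1.0097.
So the scan's height is 1900.00 × 1.0097 ≈ 1918.42.

1918 px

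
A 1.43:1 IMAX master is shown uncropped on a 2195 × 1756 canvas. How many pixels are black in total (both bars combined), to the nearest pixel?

1.43:1 IMAX is wider than 5:4, so it spans the full width.
Content height = 2195 / 1.430 ≈ 1534.9650 px.
Black = 1756 − 1534.9650 = 221.0350 px.
Bar area = 221.0350 × 2195 ≈ 485172 px.

485172 pixels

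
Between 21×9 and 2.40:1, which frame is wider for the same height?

2.40:1

21×9 = 2.333 and 2.4; 2.4 > 2.333.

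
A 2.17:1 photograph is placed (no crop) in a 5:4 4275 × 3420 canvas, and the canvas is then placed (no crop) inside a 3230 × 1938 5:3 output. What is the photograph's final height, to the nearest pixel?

Inside the 4275×3420 canvas the photograph is width-limited at 4275.00 × 1970.05.
5:4 in 3230×1938: fills the height, so the intermediate becomes 2422.50 × 1938.00 — a scale of ×0.5667.
The photograph scales with it: height 1970.05 × 0.5667 ≈ 1116.36.

1116 px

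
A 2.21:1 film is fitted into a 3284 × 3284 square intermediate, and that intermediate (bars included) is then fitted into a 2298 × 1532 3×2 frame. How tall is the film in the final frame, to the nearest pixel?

693 px

2.21:1 in 3284×3284: fills the width, so the film is 3284.00 × 1485.97.
The square canvas is height-limited in 2298×1532, giving 1532.00 × 1532.00; scale factor 0.4665.
The film scales with it: height 1485.97 × 0.4665 ≈ 693.21.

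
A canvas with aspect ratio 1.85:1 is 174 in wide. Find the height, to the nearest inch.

94 in

At 1.85:1, 174 / 1.850 ≈ 94.05.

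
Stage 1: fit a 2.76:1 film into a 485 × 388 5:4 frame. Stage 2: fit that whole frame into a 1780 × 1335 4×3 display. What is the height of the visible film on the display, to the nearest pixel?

605 px

2.76:1 in 485×388: fills the width, so the film is 485.00 × 175.72.
Second fit — the 5:4 canvas into 1780×1335 spans the height: 1668.75 × 1335.00 (×3.4407 from 485×388).
The film scales with it: height 175.72 × 3.4407 ≈ 604.62.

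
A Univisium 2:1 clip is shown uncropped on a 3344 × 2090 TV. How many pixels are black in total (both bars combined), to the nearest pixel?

Since 2.000 > 1.600, the clip is width-limited.
The clip is 3344 × 1/2 ≈ 1672.0000 px tall.
2090 − 1672.0000 = 418.0000 px of bars.
Across the 3344-px span: 418.0000 × 3344 ≈ 1397792 px.

1397792 pixels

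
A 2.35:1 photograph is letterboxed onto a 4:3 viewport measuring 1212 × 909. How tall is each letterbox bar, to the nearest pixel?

2.35:1 (2.350) > 4:3 (1.333), so the photograph fills the width.
The photograph is 1212 / 2.350 ≈ 515.74 px tall.
Leftover height: 909 − 515.74 = 393.26 px → 196.63 each side.

197 px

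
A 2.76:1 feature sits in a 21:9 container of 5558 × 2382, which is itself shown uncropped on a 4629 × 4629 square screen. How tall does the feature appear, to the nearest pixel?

1677 px

First fit — 2.76:1 into 5558×2382 spans the width: 5558.00 × 2013.77.
The 21:9 canvas is width-limited in 4629×4629, giving 4629.00 × 1983.86; scale factor 0.8329.
So the feature's height is 2013.77 × 0.8329 ≈ 1677.17.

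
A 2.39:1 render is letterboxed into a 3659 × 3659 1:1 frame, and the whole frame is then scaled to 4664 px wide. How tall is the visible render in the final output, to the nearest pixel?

Fitted into 3659×3659, the render spans the width; its height is 3659 / 2.390 ≈ 1530.96 px.
The frame scales by 4664/3659 = 1.2747; 1530.96 × 1.2747 ≈ 1951.46 px.

1951 px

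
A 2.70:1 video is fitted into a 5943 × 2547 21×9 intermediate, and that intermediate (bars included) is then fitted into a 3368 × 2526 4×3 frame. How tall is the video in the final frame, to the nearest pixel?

Inside the 5943×2547 canvas the video is width-limited at 5943.00 × 2201.11.
The 21×9 canvas is width-limited in 3368×2526, giving 3368.00 × 1443.43; scale factor 0.5667.
The video scales with it: height 2201.11 × 0.5667 ≈ 1247.41.

1247 px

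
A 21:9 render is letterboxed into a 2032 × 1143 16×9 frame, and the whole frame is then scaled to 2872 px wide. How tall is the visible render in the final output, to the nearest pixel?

Fitted into 2032×1143, the render spans the width; its height is 2032 × 9/21 ≈ 870.86 px.
The frame scales by 2872/2032 = 1.4134; 870.86 × 1.4134 ≈ 1230.86 px.

1231 px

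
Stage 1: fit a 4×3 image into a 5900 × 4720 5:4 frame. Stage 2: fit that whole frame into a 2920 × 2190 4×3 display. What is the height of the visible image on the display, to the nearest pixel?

2053 px

First fit — 4×3 into 5900×4720 spans the width: 5900.00 × 4425.00.
5:4 in 2920×2190: fills the height, so the intermediate becomes 2737.50 × 2190.00 — a scale of ×0.4640.
So the image's height is 4425.00 × 0.4640 ≈ 2053.12.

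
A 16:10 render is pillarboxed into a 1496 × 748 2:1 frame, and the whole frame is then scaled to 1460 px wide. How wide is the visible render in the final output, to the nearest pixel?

At 1496×748 the render is height-limited, so width = 748 × 16/10 ≈ 1196.80 px.
Resizing to 1460 px wide multiplies everything by 0.9759: 1196.80 → 1168.00 px.

1168 px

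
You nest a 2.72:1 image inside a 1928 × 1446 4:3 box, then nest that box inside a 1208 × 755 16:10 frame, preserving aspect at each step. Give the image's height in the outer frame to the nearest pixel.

370 px

2.72:1 in 1928×1446: fills the width, so the image is 1928.00 × 708.82.
Second fit — the 4:3 canvas into 1208×755 spans the height: 1006.67 × 755.00 (×0.5221 from 1928×1446).
The image scales with it: height 708.82 × 0.5221 ≈ 370.10.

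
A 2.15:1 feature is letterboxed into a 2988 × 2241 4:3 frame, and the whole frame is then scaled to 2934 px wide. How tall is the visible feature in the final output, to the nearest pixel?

At 2988×2241 the feature is width-limited, so height = 2988 / 2.150 ≈ 1389.77 px.
Resizing to 2934 px wide multiplies everything by 0.9819: 1389.77 → 1364.65 px.

1365 px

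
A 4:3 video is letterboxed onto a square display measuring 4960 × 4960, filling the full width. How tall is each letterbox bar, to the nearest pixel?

That makes the image 3720.00 px tall (4960 × 3/4).
Black = 4960 − 3720.00 = 1240.00 px, or 620.00 per bar.

620 px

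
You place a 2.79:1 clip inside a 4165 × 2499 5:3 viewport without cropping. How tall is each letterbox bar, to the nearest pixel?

2.79:1 (2.790) > 5:3 (1.667), so the clip fills the width.
That makes the image 1492.83 px tall (4165 / 2.790).
Black = 2499 − 1492.83 = 1006.17 px, or 503.08 per bar.

503 px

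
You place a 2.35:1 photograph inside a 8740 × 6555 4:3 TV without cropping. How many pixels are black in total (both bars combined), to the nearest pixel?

2.35:1 (2.350) > 4:3 (1.333), so the photograph fills the width.
That makes the image 3719.1489 px tall (8740 / 2.350).
Leftover height: 6555 − 3719.1489 = 2835.8511 px.
That's 2835.8511 × 8740 ≈ 24785338 black pixels.

24785338 pixels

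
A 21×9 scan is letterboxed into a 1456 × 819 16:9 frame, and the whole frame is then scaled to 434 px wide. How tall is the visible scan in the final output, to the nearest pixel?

In the 1456×819 frame the scan fills the width: height = 1456 × 9/21 ≈ 624.00 px.
Scaling 1456 → 434 is ×0.2981, so the height becomes 624.00 × 0.2981 ≈ 186.00 px.

186 px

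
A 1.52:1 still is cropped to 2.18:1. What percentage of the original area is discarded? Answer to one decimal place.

30.3%

2.18:1 is wider than 1.52:1, so the crop keeps the full width and trims the height.
Fraction kept = (1.520)/(2.180) ≈ 69.72%, so 30.28% is lost.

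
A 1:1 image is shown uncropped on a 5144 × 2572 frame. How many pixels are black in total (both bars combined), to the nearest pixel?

1:1 is narrower than Univisium 2:1, so it spans the full height.
The image is 2572 × 1/1 ≈ 2572.0000 px wide.
Black = 5144 − 2572.0000 = 2572.0000 px.
Across the 2572-px span: 2572.0000 × 2572 ≈ 6615184 px.

6615184 pixels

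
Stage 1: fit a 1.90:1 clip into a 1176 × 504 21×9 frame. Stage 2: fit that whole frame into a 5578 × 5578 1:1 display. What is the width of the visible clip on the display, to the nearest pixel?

4542 px

1.90:1 in 1176×504: fills the height, so the clip is 957.60 × 504.00.
21×9 in 5578×5578: fills the width, so the intermediate becomes 5578.00 × 2390.57 — a scale of ×4.7432.
So the clip's width is 957.60 × 4.7432 ≈ 4542.09.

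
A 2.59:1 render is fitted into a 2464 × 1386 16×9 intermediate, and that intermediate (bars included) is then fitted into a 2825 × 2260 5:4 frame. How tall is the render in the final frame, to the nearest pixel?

2.59:1 in 2464×1386: fills the width, so the render is 2464.00 × 951.35.
The 16×9 canvas is width-limited in 2825×2260, giving 2825.00 × 1589.06; scale factor 1.1465.
The render scales with it: height 951.35 × 1.1465 ≈ 1090.73.

1091 px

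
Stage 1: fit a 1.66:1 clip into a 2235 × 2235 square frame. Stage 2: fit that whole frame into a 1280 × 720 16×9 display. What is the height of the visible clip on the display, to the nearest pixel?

Inside the 2235×2235 canvas the clip is width-limited at 2235.00 × 1346.39.
Second fit — the square canvas into 1280×720 spans the height: 720.00 × 720.00 (×0.3221 from 2235×2235).
The clip scales with it: height 1346.39 × 0.3221 ≈ 433.73.

434 px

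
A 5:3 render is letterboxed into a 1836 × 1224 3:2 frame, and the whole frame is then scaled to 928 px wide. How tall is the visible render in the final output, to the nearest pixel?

Fitted into 1836×1224, the render spans the width; its height is 1836 × 3/5 ≈ 1101.60 px.
Scaling 1836 → 928 is ×0.5054, so the height becomes 1101.60 × 0.5054 ≈ 556.80 px.

557 px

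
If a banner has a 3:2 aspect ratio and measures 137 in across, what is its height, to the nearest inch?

137·2/3 = 91.33.

91 in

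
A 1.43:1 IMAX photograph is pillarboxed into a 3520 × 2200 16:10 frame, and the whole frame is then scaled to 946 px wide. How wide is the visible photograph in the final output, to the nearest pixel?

In the 3520×2200 frame the photograph fills the height: width = 2200 × 1.430 ≈ 3146.00 px.
Resizing to 946 px wide multiplies everything by 0.2687: 3146.00 → 845.49 px.

845 px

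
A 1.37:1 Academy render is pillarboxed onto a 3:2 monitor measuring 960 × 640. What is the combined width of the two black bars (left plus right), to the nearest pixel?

83 px

Since 1.370 < 1.500, the render is height-limited.
That makes the image 876.80 px wide (640 × 1.370).
Black = 960 − 876.80 = 83.20 px.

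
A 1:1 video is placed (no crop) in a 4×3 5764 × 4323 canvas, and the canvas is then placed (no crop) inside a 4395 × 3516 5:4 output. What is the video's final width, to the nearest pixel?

3296 px

Inside the 5764×4323 canvas the video is height-limited at 4323.00 × 4323.00.
Second fit — the 4×3 canvas into 4395×3516 spans the width: 4395.00 × 3296.25 (×0.7625 from 5764×4323).
Applying the same ×0.7625: 4323.00 → 3296.25.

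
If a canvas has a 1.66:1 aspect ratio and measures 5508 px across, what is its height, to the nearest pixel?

Height = 5508 / 1.660 = 3318.07.

3318 px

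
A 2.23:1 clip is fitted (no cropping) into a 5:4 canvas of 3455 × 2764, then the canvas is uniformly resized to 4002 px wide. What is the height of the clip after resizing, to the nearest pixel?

1795 px

Fitted into 3455×2764, the clip spans the width; its height is 3455 / 2.230 ≈ 1549.33 px.
Resizing to 4002 px wide multiplies everything by 1.1583: 1549.33 → 1794.62 px.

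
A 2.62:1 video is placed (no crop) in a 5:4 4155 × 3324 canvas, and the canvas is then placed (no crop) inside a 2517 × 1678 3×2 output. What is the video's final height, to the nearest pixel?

801 px

2.62:1 in 4155×3324: fills the width, so the video is 4155.00 × 1585.88.
5:4 in 2517×1678: fills the height, so the intermediate becomes 2097.50 × 1678.00 — a scale of ×0.5048.
The video scales with it: height 1585.88 × 0.5048 ≈ 800.57.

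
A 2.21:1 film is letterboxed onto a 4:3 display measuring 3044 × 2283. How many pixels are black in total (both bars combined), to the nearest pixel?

2756721 pixels

2.21:1 is wider than 4:3, so it spans the full width.
That makes the image 1377.3756 px tall (3044 / 2.210).
Leftover height: 2283 − 1377.3756 = 905.6244 px.
That's 905.6244 × 3044 ≈ 2756721 black pixels.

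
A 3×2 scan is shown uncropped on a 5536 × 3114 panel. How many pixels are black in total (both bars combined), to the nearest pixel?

2693610 pixels

3×2 (1.500) < 16×9 (1.778), so the scan fills the height.
The scan is 3114 × 3/2 ≈ 4671.0000 px wide.
5536 − 4671.0000 = 865.0000 px of bars.
Across the 3114-px span: 865.0000 × 3114 ≈ 2693610 px.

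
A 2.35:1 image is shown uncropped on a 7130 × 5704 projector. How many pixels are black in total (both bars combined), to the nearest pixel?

2.35:1 is wider than 5:4, so it spans the full width.
That makes the image 3034.0426 px tall (7130 / 2.350).
Leftover height: 5704 − 3034.0426 = 2669.9574 px.
Bar area = 2669.9574 × 7130 ≈ 19036797 px.

19036797 pixels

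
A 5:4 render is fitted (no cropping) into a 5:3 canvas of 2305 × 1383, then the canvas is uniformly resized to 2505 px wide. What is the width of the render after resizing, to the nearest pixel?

1879 px

At 2305×1383 the render is height-limited, so width = 1383 × 5/4 ≈ 1728.75 px.
The frame scales by 2505/2305 = 1.0868; 1728.75 × 1.0868 ≈ 1878.75 px.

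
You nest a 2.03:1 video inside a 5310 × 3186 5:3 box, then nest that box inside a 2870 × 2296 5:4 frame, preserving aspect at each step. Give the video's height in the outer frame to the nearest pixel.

Inside the 5310×3186 canvas the video is width-limited at 5310.00 × 2615.76.
5:3 in 2870×2296: fills the width, so the intermediate becomes 2870.00 × 1722.00 — a scale of ×0.5405.
So the video's height is 2615.76 × 0.5405 ≈ 1413.79.

1414 px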